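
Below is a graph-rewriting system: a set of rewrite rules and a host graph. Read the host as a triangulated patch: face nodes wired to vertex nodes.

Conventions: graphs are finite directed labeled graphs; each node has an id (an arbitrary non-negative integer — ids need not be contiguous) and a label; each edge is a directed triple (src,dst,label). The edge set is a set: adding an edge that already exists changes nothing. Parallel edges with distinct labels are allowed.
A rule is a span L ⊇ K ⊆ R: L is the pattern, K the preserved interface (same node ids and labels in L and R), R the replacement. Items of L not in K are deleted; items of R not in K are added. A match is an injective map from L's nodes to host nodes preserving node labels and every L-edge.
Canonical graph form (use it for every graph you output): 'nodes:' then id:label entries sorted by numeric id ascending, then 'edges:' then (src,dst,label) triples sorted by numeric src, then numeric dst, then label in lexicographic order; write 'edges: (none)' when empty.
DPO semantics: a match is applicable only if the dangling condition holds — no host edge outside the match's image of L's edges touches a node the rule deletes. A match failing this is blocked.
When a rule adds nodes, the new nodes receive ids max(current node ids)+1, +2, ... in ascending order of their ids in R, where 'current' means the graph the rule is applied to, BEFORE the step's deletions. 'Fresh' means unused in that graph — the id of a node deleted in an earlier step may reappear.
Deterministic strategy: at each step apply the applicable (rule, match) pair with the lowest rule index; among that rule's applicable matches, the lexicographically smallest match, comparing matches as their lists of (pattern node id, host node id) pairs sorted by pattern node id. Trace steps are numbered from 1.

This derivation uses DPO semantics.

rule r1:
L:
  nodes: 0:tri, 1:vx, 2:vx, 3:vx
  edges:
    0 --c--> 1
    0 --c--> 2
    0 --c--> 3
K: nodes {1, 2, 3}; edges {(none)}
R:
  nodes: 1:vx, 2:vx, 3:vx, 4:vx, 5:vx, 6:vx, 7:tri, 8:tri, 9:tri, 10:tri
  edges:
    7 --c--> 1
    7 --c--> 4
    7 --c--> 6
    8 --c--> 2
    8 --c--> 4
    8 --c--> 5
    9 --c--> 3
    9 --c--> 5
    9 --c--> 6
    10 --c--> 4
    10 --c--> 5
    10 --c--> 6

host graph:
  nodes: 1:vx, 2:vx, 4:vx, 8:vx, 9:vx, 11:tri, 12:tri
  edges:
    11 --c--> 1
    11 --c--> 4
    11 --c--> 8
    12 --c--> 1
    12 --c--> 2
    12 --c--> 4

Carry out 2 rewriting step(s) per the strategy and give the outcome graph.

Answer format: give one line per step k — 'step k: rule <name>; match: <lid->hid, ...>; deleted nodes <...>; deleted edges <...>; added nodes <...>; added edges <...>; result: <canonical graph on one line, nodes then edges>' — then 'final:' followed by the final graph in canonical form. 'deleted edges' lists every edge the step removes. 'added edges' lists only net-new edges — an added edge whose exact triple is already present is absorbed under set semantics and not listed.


step 1: rule r1; match: 0->11, 1->1, 2->4, 3->8; deleted nodes 11; deleted edges (11,1,c); (11,4,c); (11,8,c); added nodes 13, 14, 15, 16, 17, 18, 19; added edges (16,1,c); (16,13,c); (16,15,c); (17,4,c); (17,13,c); (17,14,c); (18,8,c); (18,14,c); (18,15,c); (19,13,c); (19,14,c); (19,15,c); result: nodes: 1:vx, 2:vx, 4:vx, 8:vx, 9:vx, 12:tri, 13:vx, 14:vx, 15:vx, 16:tri, 17:tri, 18:tri, 19:tri edges: (12,1,c); (12,2,c); (12,4,c); (16,1,c); (16,13,c); (16,15,c); (17,4,c); (17,13,c); (17,14,c); (18,8,c); (18,14,c); (18,15,c); (19,13,c); (19,14,c); (19,15,c)
step 2: rule r1; match: 0->12, 1->1, 2->2, 3->4; deleted nodes 12; deleted edges (12,1,c); (12,2,c); (12,4,c); added nodes 20, 21, 22, 23, 24, 25, 26; added edges (23,1,c); (23,20,c); (23,22,c); (24,2,c); (24,20,c); (24,21,c); (25,4,c); (25,21,c); (25,22,c); (26,20,c); (26,21,c); (26,22,c); result: nodes: 1:vx, 2:vx, 4:vx, 8:vx, 9:vx, 13:vx, 14:vx, 15:vx, 16:tri, 17:tri, 18:tri, 19:tri, 20:vx, 21:vx, 22:vx, 23:tri, 24:tri, 25:tri, 26:tri edges: (16,1,c); (16,13,c); (16,15,c); (17,4,c); (17,13,c); (17,14,c); (18,8,c); (18,14,c); (18,15,c); (19,13,c); (19,14,c); (19,15,c); (23,1,c); (23,20,c); (23,22,c); (24,2,c); (24,20,c); (24,21,c); (25,4,c); (25,21,c); (25,22,c); (26,20,c); (26,21,c); (26,22,c)
final:
nodes: 1:vx, 2:vx, 4:vx, 8:vx, 9:vx, 13:vx, 14:vx, 15:vx, 16:tri, 17:tri, 18:tri, 19:tri, 20:vx, 21:vx, 22:vx, 23:tri, 24:tri, 25:tri, 26:tri
edges: (16,1,c); (16,13,c); (16,15,c); (17,4,c); (17,13,c); (17,14,c); (18,8,c); (18,14,c); (18,15,c); (19,13,c); (19,14,c); (19,15,c); (23,1,c); (23,20,c); (23,22,c); (24,2,c); (24,20,c); (24,21,c); (25,4,c); (25,21,c); (25,22,c); (26,20,c); (26,21,c); (26,22,c)


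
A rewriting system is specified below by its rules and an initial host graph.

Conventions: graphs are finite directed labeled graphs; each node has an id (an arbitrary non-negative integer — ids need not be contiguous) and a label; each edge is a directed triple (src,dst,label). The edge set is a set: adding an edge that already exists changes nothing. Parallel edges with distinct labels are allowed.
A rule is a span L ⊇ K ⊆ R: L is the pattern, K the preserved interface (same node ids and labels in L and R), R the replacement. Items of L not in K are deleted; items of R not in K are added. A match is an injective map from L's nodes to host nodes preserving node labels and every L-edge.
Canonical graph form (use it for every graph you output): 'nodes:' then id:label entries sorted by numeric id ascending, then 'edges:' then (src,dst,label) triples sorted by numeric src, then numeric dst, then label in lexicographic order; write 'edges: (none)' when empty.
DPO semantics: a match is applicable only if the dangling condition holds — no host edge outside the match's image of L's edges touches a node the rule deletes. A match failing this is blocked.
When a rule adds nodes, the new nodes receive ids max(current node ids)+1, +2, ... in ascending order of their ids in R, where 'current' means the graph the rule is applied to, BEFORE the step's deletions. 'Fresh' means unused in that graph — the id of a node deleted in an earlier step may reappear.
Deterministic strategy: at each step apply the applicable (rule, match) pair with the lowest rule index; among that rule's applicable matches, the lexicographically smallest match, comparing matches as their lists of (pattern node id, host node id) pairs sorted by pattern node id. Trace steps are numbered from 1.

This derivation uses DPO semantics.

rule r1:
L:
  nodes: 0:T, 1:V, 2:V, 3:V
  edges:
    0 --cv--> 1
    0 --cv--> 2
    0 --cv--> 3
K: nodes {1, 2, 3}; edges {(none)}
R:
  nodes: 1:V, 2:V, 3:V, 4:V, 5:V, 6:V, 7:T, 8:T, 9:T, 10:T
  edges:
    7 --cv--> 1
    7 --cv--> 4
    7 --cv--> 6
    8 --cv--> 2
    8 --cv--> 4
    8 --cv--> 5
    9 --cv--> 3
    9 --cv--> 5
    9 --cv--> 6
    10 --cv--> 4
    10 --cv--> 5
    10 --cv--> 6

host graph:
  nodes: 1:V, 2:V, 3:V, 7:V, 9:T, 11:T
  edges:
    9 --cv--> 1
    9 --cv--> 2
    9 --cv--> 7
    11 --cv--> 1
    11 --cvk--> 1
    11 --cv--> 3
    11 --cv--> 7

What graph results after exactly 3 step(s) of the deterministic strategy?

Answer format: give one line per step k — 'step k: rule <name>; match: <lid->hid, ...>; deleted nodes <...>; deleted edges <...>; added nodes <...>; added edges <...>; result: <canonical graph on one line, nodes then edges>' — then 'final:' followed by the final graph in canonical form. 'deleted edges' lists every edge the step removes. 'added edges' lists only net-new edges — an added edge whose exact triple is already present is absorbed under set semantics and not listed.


step 1: rule r1; match: 0->9, 1->1, 2->2, 3->7; deleted nodes 9; deleted edges (9,1,cv); (9,2,cv); (9,7,cv); added nodes 12, 13, 14, 15, 16, 17, 18; added edges (15,1,cv); (15,12,cv); (15,14,cv); (16,2,cv); (16,12,cv); (16,13,cv); (17,7,cv); (17,13,cv); (17,14,cv); (18,12,cv); (18,13,cv); (18,14,cv); result: nodes: 1:V, 2:V, 3:V, 7:V, 11:T, 12:V, 13:V, 14:V, 15:T, 16:T, 17:T, 18:T edges: (11,1,cv); (11,1,cvk); (11,3,cv); (11,7,cv); (15,1,cv); (15,12,cv); (15,14,cv); (16,2,cv); (16,12,cv); (16,13,cv); (17,7,cv); (17,13,cv); (17,14,cv); (18,12,cv); (18,13,cv); (18,14,cv)
step 2: rule r1; match: 0->15, 1->1, 2->12, 3->14; deleted nodes 15; deleted edges (15,1,cv); (15,12,cv); (15,14,cv); added nodes 19, 20, 21, 22, 23, 24, 25; added edges (22,1,cv); (22,19,cv); (22,21,cv); (23,12,cv); (23,19,cv); (23,20,cv); (24,14,cv); (24,20,cv); (24,21,cv); (25,19,cv); (25,20,cv); (25,21,cv); result: nodes: 1:V, 2:V, 3:V, 7:V, 11:T, 12:V, 13:V, 14:V, 16:T, 17:T, 18:T, 19:V, 20:V, 21:V, 22:T, 23:T, 24:T, 25:T edges: (11,1,cv); (11,1,cvk); (11,3,cv); (11,7,cv); (16,2,cv); (16,12,cv); (16,13,cv); (17,7,cv); (17,13,cv); (17,14,cv); (18,12,cv); (18,13,cv); (18,14,cv); (22,1,cv); (22,19,cv); (22,21,cv); (23,12,cv); (23,19,cv); (23,20,cv); (24,14,cv); (24,20,cv); (24,21,cv); (25,19,cv); (25,20,cv); (25,21,cv)
step 3: rule r1; match: 0->16, 1->2, 2->12, 3->13; deleted nodes 16; deleted edges (16,2,cv); (16,12,cv); (16,13,cv); added nodes 26, 27, 28, 29, 30, 31, 32; added edges (29,2,cv); (29,26,cv); (29,28,cv); (30,12,cv); (30,26,cv); (30,27,cv); (31,13,cv); (31,27,cv); (31,28,cv); (32,26,cv); (32,27,cv); (32,28,cv); result: nodes: 1:V, 2:V, 3:V, 7:V, 11:T, 12:V, 13:V, 14:V, 17:T, 18:T, 19:V, 20:V, 21:V, 22:T, 23:T, 24:T, 25:T, 26:V, 27:V, 28:V, 29:T, 30:T, 31:T, 32:T edges: (11,1,cv); (11,1,cvk); (11,3,cv); (11,7,cv); (17,7,cv); (17,13,cv); (17,14,cv); (18,12,cv); (18,13,cv); (18,14,cv); (22,1,cv); (22,19,cv); (22,21,cv); (23,12,cv); (23,19,cv); (23,20,cv); (24,14,cv); (24,20,cv); (24,21,cv); (25,19,cv); (25,20,cv); (25,21,cv); (29,2,cv); (29,26,cv); (29,28,cv); (30,12,cv); (30,26,cv); (30,27,cv); (31,13,cv); (31,27,cv); (31,28,cv); (32,26,cv); (32,27,cv); (32,28,cv)
final:
nodes: 1:V, 2:V, 3:V, 7:V, 11:T, 12:V, 13:V, 14:V, 17:T, 18:T, 19:V, 20:V, 21:V, 22:T, 23:T, 24:T, 25:T, 26:V, 27:V, 28:V, 29:T, 30:T, 31:T, 32:T
edges: (11,1,cv); (11,1,cvk); (11,3,cv); (11,7,cv); (17,7,cv); (17,13,cv); (17,14,cv); (18,12,cv); (18,13,cv); (18,14,cv); (22,1,cv); (22,19,cv); (22,21,cv); (23,12,cv); (23,19,cv); (23,20,cv); (24,14,cv); (24,20,cv); (24,21,cv); (25,19,cv); (25,20,cv); (25,21,cv); (29,2,cv); (29,26,cv); (29,28,cv); (30,12,cv); (30,26,cv); (30,27,cv); (31,13,cv); (31,27,cv); (31,28,cv); (32,26,cv); (32,27,cv); (32,28,cv)


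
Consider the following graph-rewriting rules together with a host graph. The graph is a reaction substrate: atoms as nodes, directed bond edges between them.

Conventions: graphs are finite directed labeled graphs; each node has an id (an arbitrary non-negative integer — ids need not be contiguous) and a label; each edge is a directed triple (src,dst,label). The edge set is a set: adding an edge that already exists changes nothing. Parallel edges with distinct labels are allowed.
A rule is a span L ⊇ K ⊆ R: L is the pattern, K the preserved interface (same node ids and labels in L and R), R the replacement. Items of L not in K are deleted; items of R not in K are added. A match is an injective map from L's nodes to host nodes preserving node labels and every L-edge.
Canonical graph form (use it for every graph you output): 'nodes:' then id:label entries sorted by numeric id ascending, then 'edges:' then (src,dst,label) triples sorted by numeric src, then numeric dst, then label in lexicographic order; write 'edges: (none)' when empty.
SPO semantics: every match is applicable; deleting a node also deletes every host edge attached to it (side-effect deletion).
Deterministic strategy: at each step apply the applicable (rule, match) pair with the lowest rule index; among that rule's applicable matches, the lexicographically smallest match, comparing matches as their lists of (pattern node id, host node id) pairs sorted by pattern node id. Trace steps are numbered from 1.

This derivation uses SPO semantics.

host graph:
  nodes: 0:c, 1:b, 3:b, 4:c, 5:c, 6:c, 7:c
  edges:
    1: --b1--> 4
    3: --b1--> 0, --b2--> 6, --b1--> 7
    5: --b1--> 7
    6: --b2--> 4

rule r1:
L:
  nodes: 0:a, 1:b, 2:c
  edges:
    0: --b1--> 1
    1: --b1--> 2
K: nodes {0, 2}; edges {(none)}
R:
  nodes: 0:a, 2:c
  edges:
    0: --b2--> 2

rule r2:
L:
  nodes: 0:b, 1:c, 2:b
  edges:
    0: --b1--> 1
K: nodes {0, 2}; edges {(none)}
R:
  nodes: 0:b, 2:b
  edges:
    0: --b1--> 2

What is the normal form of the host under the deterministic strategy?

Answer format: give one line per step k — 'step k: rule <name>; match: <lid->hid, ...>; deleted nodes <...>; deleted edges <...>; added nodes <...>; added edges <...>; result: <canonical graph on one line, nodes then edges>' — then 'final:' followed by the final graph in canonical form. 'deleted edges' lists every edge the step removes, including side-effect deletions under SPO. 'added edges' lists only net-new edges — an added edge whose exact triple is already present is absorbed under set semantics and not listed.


step 1: rule r2; match: 0->1, 1->4, 2->3; deleted nodes 4; deleted edges (1,4,b1); (6,4,b2); added nodes (none); added edges (1,3,b1); result: nodes: 0:c, 1:b, 3:b, 5:c, 6:c, 7:c edges: (1,3,b1); (3,0,b1); (3,6,b2); (3,7,b1); (5,7,b1)
step 2: rule r2; match: 0->3, 1->0, 2->1; deleted nodes 0; deleted edges (3,0,b1); added nodes (none); added edges (3,1,b1); result: nodes: 1:b, 3:b, 5:c, 6:c, 7:c edges: (1,3,b1); (3,1,b1); (3,6,b2); (3,7,b1); (5,7,b1)
step 3: rule r2; match: 0->3, 1->7, 2->1; deleted nodes 7; deleted edges (3,7,b1); (5,7,b1); added nodes (none); added edges (none); result: nodes: 1:b, 3:b, 5:c, 6:c edges: (1,3,b1); (3,1,b1); (3,6,b2)
final:
nodes: 1:b, 3:b, 5:c, 6:c
edges: (1,3,b1); (3,1,b1); (3,6,b2)


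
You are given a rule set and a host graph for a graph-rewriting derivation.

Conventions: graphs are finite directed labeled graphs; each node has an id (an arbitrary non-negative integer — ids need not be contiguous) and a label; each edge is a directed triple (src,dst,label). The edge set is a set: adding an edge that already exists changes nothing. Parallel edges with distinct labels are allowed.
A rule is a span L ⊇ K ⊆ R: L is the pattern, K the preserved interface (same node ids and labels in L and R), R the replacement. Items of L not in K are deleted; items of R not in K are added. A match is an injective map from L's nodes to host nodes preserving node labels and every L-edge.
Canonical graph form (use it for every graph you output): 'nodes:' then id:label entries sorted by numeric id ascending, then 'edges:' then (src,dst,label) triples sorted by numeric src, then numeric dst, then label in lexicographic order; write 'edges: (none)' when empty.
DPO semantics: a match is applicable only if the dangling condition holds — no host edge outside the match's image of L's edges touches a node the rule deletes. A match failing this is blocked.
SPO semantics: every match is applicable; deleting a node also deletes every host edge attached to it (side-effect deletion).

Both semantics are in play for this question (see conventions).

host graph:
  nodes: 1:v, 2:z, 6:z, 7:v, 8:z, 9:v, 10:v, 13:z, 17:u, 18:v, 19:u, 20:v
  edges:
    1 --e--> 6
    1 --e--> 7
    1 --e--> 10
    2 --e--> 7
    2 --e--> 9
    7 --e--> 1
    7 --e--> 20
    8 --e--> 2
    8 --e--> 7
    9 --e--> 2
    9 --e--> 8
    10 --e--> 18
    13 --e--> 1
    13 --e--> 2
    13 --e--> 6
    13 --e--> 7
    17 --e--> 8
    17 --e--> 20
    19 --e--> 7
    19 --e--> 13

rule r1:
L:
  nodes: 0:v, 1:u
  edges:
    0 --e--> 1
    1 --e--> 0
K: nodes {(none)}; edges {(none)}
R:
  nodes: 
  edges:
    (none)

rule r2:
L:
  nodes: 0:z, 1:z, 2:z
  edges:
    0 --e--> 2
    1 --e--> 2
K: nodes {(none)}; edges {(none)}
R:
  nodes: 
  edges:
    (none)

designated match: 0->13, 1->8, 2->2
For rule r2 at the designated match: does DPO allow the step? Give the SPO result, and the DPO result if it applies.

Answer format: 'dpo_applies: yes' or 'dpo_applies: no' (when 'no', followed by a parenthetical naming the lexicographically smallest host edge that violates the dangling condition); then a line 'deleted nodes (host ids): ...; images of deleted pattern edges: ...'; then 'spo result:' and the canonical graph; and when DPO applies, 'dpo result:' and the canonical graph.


dpo_applies: no
(the rule deletes node 2, which keeps host edge (2,7,e) outside the match image — the dangling condition fails, DPO blocks; SPO proceeds and side-deletes such edges)
deleted nodes (host ids): 2, 8, 13; images of deleted pattern edges: (8,2,e); (13,2,e)
spo result:
nodes: 1:v, 6:z, 7:v, 9:v, 10:v, 17:u, 18:v, 19:u, 20:v
edges: (1,6,e); (1,7,e); (1,10,e); (7,1,e); (7,20,e); (10,18,e); (17,20,e); (19,7,e)


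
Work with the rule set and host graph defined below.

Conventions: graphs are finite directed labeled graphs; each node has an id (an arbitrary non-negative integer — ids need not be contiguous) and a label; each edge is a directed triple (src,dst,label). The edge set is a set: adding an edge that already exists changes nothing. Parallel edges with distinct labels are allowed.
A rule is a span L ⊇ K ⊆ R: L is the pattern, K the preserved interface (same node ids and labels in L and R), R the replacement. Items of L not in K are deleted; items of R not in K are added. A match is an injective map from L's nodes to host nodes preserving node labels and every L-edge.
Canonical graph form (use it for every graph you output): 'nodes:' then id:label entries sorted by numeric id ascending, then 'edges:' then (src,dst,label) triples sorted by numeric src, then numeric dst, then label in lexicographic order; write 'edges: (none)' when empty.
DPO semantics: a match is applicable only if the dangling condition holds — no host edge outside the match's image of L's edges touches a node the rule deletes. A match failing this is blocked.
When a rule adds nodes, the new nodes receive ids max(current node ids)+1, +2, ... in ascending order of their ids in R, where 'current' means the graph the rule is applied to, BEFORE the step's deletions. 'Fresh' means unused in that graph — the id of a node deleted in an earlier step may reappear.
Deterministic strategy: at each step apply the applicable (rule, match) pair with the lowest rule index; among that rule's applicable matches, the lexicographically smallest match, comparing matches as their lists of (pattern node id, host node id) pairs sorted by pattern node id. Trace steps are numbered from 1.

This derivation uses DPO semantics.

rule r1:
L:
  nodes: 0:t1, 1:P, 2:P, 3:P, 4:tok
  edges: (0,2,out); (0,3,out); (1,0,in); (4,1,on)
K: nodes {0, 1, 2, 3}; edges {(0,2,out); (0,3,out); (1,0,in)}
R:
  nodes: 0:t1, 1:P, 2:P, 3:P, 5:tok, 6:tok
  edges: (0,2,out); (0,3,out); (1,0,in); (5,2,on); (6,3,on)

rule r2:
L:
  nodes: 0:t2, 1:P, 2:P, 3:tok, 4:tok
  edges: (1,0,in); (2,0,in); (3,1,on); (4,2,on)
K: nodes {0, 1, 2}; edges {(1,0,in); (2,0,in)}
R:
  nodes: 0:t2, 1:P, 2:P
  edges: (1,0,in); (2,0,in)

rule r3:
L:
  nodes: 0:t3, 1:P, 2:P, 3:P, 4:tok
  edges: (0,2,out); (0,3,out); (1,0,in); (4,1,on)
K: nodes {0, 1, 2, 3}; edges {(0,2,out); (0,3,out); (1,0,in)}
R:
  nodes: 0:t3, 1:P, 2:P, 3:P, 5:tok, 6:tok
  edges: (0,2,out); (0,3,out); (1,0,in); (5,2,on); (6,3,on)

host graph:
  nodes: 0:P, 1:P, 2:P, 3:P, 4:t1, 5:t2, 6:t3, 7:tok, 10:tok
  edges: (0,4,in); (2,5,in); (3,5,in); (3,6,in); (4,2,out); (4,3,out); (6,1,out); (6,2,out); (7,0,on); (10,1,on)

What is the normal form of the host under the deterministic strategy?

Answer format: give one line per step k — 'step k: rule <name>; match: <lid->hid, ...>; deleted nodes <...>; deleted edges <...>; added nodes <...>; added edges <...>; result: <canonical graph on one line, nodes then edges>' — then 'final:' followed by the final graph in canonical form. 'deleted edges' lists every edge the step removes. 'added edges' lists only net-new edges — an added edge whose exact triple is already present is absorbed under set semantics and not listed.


step 1: rule r1; match: 0->4, 1->0, 2->2, 3->3, 4->7; deleted nodes 7; deleted edges (7,0,on); added nodes 11, 12; added edges (11,2,on); (12,3,on); result: nodes: 0:P, 1:P, 2:P, 3:P, 4:t1, 5:t2, 6:t3, 10:tok, 11:tok, 12:tok edges: (0,4,in); (2,5,in); (3,5,in); (3,6,in); (4,2,out); (4,3,out); (6,1,out); (6,2,out); (10,1,on); (11,2,on); (12,3,on)
step 2: rule r2; match: 0->5, 1->2, 2->3, 3->11, 4->12; deleted nodes 11, 12; deleted edges (11,2,on); (12,3,on); added nodes (none); added edges (none); result: nodes: 0:P, 1:P, 2:P, 3:P, 4:t1, 5:t2, 6:t3, 10:tok edges: (0,4,in); (2,5,in); (3,5,in); (3,6,in); (4,2,out); (4,3,out); (6,1,out); (6,2,out); (10,1,on)
final:
nodes: 0:P, 1:P, 2:P, 3:P, 4:t1, 5:t2, 6:t3, 10:tok
edges: (0,4,in); (2,5,in); (3,5,in); (3,6,in); (4,2,out); (4,3,out); (6,1,out); (6,2,out); (10,1,on)


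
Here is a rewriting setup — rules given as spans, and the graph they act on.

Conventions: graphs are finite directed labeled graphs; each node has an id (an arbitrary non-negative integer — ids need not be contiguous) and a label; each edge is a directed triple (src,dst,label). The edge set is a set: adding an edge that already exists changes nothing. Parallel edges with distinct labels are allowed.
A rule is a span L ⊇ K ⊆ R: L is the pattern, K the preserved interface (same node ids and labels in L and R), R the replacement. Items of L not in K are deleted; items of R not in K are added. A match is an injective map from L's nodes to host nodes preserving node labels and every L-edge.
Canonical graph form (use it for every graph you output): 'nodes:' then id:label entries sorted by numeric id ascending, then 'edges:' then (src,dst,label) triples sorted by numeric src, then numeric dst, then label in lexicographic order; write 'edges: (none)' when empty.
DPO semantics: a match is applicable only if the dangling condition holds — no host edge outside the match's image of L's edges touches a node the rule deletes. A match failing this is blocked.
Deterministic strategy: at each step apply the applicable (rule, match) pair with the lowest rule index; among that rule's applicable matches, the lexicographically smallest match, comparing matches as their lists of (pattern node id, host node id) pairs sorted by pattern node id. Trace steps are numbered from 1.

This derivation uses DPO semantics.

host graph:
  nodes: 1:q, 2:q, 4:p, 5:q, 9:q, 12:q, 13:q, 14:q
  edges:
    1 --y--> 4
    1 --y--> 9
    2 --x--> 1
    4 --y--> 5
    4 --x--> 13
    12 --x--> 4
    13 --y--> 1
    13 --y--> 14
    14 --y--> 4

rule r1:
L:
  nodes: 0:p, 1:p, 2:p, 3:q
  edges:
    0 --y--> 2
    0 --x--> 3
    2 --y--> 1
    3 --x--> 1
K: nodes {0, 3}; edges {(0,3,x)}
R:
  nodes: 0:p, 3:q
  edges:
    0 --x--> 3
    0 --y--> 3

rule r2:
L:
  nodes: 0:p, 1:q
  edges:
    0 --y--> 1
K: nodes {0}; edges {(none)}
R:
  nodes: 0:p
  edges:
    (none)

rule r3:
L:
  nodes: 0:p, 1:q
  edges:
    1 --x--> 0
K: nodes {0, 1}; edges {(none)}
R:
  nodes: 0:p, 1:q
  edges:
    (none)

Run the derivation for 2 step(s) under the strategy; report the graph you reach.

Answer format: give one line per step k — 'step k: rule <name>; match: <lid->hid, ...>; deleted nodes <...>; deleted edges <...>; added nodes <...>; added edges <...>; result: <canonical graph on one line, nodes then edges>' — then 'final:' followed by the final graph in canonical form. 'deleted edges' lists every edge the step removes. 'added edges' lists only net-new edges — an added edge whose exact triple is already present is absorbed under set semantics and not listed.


step 1: rule r2; match: 0->4, 1->5; deleted nodes 5; deleted edges (4,5,y); added nodes (none); added edges (none); result: nodes: 1:q, 2:q, 4:p, 9:q, 12:q, 13:q, 14:q edges: (1,4,y); (1,9,y); (2,1,x); (4,13,x); (12,4,x); (13,1,y); (13,14,y); (14,4,y)
step 2: rule r3; match: 0->4, 1->12; deleted nodes (none); deleted edges (12,4,x); added nodes (none); added edges (none); result: nodes: 1:q, 2:q, 4:p, 9:q, 12:q, 13:q, 14:q edges: (1,4,y); (1,9,y); (2,1,x); (4,13,x); (13,1,y); (13,14,y); (14,4,y)
final:
nodes: 1:q, 2:q, 4:p, 9:q, 12:q, 13:q, 14:q
edges: (1,4,y); (1,9,y); (2,1,x); (4,13,x); (13,1,y); (13,14,y); (14,4,y)


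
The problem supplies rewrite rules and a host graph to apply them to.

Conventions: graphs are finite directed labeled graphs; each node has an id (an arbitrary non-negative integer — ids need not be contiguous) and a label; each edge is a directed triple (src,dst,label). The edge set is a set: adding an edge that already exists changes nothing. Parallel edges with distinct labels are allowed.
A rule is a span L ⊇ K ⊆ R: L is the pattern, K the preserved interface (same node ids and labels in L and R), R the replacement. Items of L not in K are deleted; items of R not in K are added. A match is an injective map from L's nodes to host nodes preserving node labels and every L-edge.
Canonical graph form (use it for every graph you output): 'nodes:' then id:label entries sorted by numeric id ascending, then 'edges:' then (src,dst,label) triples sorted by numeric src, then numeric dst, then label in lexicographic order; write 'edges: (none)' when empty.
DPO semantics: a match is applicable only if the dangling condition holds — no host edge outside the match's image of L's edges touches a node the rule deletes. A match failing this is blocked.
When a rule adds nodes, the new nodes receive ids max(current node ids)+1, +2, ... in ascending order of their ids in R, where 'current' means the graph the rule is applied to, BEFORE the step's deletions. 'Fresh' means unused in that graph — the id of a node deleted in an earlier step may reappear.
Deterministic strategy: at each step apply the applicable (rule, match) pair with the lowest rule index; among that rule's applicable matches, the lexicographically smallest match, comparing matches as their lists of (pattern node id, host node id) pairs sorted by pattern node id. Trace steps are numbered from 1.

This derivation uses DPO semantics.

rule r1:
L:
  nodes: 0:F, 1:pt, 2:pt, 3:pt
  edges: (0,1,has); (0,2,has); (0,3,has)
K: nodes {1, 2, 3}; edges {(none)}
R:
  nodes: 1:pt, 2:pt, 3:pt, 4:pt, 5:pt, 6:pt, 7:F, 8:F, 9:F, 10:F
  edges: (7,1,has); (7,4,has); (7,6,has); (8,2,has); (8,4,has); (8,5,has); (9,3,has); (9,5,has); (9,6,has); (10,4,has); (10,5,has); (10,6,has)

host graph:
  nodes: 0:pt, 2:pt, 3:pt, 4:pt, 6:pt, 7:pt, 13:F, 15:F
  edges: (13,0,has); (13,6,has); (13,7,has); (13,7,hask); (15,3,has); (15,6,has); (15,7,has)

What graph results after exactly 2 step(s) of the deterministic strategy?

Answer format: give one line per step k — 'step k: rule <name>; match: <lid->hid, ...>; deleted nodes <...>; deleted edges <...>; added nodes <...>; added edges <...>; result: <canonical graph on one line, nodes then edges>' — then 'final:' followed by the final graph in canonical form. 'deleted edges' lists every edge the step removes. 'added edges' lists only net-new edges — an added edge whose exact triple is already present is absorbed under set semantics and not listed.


step 1: rule r1; match: 0->15, 1->3, 2->6, 3->7; deleted nodes 15; deleted edges (15,3,has); (15,6,has); (15,7,has); added nodes 16, 17, 18, 19, 20, 21, 22; added edges (19,3,has); (19,16,has); (19,18,has); (20,6,has); (20,16,has); (20,17,has); (21,7,has); (21,17,has); (21,18,has); (22,16,has); (22,17,has); (22,18,has); result: nodes: 0:pt, 2:pt, 3:pt, 4:pt, 6:pt, 7:pt, 13:F, 16:pt, 17:pt, 18:pt, 19:F, 20:F, 21:F, 22:F edges: (13,0,has); (13,6,has); (13,7,has); (13,7,hask); (19,3,has); (19,16,has); (19,18,has); (20,6,has); (20,16,has); (20,17,has); (21,7,has); (21,17,has); (21,18,has); (22,16,has); (22,17,has); (22,18,has)
step 2: rule r1; match: 0->19, 1->3, 2->16, 3->18; deleted nodes 19; deleted edges (19,3,has); (19,16,has); (19,18,has); added nodes 23, 24, 25, 26, 27, 28, 29; added edges (26,3,has); (26,23,has); (26,25,has); (27,16,has); (27,23,has); (27,24,has); (28,18,has); (28,24,has); (28,25,has); (29,23,has); (29,24,has); (29,25,has); result: nodes: 0:pt, 2:pt, 3:pt, 4:pt, 6:pt, 7:pt, 13:F, 16:pt, 17:pt, 18:pt, 20:F, 21:F, 22:F, 23:pt, 24:pt, 25:pt, 26:F, 27:F, 28:F, 29:F edges: (13,0,has); (13,6,has); (13,7,has); (13,7,hask); (20,6,has); (20,16,has); (20,17,has); (21,7,has); (21,17,has); (21,18,has); (22,16,has); (22,17,has); (22,18,has); (26,3,has); (26,23,has); (26,25,has); (27,16,has); (27,23,has); (27,24,has); (28,18,has); (28,24,has); (28,25,has); (29,23,has); (29,24,has); (29,25,has)
final:
nodes: 0:pt, 2:pt, 3:pt, 4:pt, 6:pt, 7:pt, 13:F, 16:pt, 17:pt, 18:pt, 20:F, 21:F, 22:F, 23:pt, 24:pt, 25:pt, 26:F, 27:F, 28:F, 29:F
edges: (13,0,has); (13,6,has); (13,7,has); (13,7,hask); (20,6,has); (20,16,has); (20,17,has); (21,7,has); (21,17,has); (21,18,has); (22,16,has); (22,17,has); (22,18,has); (26,3,has); (26,23,has); (26,25,has); (27,16,has); (27,23,has); (27,24,has); (28,18,has); (28,24,has); (28,25,has); (29,23,has); (29,24,has); (29,25,has)


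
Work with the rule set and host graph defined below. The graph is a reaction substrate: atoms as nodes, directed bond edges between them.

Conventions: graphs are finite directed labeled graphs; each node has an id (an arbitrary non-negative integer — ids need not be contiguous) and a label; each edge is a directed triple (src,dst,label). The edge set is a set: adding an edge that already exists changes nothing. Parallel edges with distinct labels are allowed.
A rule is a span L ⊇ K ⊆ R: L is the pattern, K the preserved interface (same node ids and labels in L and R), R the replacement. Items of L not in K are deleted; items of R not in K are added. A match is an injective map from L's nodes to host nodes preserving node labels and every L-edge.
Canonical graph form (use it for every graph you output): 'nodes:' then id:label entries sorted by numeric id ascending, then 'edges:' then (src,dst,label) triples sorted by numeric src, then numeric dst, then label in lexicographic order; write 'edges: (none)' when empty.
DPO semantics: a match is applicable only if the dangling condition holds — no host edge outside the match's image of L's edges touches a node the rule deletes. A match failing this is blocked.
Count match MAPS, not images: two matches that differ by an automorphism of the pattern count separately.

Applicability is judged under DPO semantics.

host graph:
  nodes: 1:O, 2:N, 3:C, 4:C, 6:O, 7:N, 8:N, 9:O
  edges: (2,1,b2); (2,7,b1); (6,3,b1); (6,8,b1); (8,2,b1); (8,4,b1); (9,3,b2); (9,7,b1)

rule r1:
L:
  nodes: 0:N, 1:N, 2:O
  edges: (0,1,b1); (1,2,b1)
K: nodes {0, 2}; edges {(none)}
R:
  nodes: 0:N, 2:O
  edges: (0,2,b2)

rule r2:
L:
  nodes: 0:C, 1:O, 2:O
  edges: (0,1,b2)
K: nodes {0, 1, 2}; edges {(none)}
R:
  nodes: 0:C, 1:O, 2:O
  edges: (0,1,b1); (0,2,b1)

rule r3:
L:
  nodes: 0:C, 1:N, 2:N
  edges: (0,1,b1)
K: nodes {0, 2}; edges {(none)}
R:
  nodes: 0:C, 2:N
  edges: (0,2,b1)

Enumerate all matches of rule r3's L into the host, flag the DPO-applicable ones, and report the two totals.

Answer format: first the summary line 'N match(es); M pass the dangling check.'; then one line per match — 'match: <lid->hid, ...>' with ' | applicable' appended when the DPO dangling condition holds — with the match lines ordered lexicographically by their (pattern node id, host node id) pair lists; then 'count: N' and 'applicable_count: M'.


0 match(es); 0 pass the dangling check.
count: 0
applicable_count: 0


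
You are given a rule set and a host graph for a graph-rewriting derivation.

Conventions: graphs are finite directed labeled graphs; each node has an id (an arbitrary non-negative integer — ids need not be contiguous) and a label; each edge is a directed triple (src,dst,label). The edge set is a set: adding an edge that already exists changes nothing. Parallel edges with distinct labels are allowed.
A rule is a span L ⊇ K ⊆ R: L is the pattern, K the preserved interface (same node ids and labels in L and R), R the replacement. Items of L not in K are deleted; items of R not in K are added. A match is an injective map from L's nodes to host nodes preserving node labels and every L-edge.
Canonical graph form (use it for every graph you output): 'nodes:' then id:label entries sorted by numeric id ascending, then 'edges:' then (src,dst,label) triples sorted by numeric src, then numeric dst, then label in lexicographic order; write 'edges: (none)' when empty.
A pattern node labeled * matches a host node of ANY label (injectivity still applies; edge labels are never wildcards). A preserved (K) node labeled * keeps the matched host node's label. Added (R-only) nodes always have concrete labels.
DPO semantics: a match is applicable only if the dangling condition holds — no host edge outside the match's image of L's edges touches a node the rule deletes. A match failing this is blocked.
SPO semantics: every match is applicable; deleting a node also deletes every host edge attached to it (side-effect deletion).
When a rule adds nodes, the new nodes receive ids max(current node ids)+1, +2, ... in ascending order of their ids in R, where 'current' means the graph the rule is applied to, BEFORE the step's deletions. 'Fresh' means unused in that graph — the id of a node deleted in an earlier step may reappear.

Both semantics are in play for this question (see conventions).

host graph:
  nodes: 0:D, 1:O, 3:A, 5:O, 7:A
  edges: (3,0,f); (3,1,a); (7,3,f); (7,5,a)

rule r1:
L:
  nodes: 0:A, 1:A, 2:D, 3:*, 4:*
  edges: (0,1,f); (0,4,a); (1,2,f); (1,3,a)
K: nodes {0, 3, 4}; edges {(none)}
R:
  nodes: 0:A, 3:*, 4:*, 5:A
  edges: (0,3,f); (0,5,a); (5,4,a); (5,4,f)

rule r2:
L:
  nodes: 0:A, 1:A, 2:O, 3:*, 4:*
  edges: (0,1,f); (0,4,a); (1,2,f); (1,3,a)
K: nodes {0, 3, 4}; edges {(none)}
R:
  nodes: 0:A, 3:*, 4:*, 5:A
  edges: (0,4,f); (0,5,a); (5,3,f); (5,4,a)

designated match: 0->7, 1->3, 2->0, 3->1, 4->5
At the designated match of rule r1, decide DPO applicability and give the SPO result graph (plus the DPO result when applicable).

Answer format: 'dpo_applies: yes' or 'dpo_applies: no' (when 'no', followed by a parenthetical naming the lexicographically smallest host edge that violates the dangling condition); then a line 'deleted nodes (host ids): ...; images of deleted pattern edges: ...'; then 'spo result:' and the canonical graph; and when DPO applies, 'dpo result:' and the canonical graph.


dpo_applies: yes
deleted nodes (host ids): 0, 3; images of deleted pattern edges: (3,0,f); (3,1,a); (7,3,f); (7,5,a)
spo result:
nodes: 1:O, 5:O, 7:A, 8:A
edges: (7,1,f); (7,8,a); (8,5,a); (8,5,f)
dpo result:
nodes: 1:O, 5:O, 7:A, 8:A
edges: (7,1,f); (7,8,a); (8,5,a); (8,5,f)


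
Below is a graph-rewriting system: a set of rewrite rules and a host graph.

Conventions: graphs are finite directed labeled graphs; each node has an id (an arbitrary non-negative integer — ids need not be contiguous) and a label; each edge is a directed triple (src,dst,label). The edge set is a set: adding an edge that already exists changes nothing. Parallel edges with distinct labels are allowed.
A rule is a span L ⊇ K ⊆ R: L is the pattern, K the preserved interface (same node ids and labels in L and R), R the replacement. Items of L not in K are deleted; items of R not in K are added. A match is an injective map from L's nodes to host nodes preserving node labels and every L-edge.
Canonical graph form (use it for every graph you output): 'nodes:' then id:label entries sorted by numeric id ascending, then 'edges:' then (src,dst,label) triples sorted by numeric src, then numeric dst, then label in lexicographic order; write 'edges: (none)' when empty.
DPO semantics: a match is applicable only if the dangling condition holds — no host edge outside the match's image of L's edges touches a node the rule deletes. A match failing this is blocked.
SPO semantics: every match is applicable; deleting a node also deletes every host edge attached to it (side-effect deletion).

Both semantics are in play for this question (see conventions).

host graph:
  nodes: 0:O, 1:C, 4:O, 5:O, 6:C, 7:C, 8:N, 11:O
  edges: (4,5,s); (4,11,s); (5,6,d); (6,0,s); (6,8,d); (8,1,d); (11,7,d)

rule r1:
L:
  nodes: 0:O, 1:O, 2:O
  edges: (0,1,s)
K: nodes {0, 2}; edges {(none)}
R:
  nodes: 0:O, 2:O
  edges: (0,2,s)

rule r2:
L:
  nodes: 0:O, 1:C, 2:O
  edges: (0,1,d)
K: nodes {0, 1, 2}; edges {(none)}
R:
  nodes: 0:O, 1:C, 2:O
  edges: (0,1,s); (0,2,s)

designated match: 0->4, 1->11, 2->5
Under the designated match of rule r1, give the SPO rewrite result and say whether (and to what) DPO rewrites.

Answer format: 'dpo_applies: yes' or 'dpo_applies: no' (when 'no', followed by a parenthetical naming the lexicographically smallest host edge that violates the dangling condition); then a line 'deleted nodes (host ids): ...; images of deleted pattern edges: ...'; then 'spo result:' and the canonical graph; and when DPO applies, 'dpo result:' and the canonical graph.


dpo_applies: no
(the rule deletes node 11, which keeps host edge (11,7,d) outside the match image — the dangling condition fails, DPO blocks; SPO proceeds and side-deletes such edges)
deleted nodes (host ids): 11; images of deleted pattern edges: (4,11,s)
spo result:
nodes: 0:O, 1:C, 4:O, 5:O, 6:C, 7:C, 8:N
edges: (4,5,s); (5,6,d); (6,0,s); (6,8,d); (8,1,d)


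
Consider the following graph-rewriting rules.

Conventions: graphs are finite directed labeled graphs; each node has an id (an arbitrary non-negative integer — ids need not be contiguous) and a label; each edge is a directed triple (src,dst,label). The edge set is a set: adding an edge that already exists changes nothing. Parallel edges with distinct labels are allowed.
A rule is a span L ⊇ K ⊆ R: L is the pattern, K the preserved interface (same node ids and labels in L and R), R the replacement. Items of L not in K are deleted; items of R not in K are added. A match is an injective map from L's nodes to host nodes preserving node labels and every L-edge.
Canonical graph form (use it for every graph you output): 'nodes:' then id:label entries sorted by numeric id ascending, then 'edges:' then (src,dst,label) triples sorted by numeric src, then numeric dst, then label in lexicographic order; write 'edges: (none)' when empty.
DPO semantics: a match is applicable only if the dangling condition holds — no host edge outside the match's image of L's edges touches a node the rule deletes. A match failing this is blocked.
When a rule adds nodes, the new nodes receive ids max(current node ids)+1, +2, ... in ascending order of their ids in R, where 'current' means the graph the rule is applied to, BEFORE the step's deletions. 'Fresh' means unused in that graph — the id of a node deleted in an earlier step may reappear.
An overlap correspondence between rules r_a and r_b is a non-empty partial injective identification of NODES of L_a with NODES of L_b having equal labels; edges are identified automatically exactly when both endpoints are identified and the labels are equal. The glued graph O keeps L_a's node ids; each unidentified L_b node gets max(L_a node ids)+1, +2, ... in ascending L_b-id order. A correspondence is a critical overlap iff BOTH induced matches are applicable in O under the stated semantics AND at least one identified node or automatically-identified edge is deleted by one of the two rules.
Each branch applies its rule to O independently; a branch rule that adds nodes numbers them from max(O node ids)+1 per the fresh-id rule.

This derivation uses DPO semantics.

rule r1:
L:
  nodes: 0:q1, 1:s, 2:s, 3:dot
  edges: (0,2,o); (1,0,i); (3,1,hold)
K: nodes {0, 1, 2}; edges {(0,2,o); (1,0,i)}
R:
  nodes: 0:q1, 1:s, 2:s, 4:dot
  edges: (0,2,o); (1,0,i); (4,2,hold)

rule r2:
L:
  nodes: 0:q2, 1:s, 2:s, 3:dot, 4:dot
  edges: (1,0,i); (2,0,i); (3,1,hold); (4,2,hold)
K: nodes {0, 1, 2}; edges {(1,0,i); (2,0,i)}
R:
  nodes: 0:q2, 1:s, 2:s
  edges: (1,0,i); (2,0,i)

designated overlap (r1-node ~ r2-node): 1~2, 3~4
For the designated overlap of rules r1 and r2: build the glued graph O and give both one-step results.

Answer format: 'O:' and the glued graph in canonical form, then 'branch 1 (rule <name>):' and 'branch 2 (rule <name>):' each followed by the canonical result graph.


O:
nodes: 0:q1, 1:s, 2:s, 3:dot, 4:q2, 5:s, 6:dot
edges: (0,2,o); (1,0,i); (1,4,i); (3,1,hold); (5,4,i); (6,5,hold)
branch 1 (rule r1):
nodes: 0:q1, 1:s, 2:s, 4:q2, 5:s, 6:dot, 7:dot
edges: (0,2,o); (1,0,i); (1,4,i); (5,4,i); (6,5,hold); (7,2,hold)
branch 2 (rule r2):
nodes: 0:q1, 1:s, 2:s, 4:q2, 5:s
edges: (0,2,o); (1,0,i); (1,4,i); (5,4,i)


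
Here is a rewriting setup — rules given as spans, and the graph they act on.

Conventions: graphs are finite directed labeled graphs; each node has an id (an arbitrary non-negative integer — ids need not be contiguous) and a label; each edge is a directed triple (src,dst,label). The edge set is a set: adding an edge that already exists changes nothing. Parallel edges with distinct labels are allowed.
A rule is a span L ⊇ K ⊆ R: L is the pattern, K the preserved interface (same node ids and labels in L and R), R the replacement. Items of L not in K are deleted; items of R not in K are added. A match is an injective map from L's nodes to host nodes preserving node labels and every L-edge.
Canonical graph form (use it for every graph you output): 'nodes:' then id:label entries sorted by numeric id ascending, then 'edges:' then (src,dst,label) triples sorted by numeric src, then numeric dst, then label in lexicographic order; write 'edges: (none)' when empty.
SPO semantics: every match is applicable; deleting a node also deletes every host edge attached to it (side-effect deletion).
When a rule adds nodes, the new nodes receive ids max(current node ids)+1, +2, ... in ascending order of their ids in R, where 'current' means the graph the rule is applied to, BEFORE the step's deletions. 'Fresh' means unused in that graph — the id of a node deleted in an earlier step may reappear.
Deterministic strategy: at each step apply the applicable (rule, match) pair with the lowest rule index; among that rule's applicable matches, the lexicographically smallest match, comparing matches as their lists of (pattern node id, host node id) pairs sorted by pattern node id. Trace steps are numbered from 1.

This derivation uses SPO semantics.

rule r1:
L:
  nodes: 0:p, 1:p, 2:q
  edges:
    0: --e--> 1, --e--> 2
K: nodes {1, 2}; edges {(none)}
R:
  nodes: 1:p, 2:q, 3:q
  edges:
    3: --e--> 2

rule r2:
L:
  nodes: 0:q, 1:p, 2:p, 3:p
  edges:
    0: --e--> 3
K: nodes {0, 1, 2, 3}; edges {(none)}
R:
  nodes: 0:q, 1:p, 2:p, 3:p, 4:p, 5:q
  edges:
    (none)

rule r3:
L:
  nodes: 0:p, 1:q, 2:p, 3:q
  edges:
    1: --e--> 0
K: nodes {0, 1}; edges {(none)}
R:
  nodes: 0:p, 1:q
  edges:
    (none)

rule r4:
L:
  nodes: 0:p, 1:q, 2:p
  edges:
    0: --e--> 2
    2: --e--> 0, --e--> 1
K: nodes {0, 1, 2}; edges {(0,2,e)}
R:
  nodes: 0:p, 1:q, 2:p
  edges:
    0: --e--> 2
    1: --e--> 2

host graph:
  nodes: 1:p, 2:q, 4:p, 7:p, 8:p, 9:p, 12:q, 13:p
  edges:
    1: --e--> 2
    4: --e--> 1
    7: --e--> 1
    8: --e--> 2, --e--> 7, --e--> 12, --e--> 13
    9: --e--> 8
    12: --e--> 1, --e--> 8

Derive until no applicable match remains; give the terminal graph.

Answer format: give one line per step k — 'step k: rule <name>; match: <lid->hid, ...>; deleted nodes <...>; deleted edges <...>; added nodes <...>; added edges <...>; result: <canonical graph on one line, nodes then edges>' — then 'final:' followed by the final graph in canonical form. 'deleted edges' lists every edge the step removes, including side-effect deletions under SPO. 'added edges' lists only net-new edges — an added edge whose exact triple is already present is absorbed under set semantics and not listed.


step 1: rule r1; match: 0->8, 1->7, 2->2; deleted nodes 8; deleted edges (8,2,e); (8,7,e); (8,12,e); (8,13,e); (9,8,e); (12,8,e); added nodes 14; added edges (14,2,e); result: nodes: 1:p, 2:q, 4:p, 7:p, 9:p, 12:q, 13:p, 14:q edges: (1,2,e); (4,1,e); (7,1,e); (12,1,e); (14,2,e)
step 2: rule r2; match: 0->12, 1->4, 2->7, 3->1; deleted nodes (none); deleted edges (12,1,e); added nodes 15, 16; added edges (none); result: nodes: 1:p, 2:q, 4:p, 7:p, 9:p, 12:q, 13:p, 14:q, 15:p, 16:q edges: (1,2,e); (4,1,e); (7,1,e); (14,2,e)
final:
nodes: 1:p, 2:q, 4:p, 7:p, 9:p, 12:q, 13:p, 14:q, 15:p, 16:q
edges: (1,2,e); (4,1,e); (7,1,e); (14,2,e)
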